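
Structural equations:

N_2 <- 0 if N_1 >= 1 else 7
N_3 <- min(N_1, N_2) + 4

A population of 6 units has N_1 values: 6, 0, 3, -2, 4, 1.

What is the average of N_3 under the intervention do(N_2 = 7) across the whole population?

6

do(N_2=7) breaks N_2's dependence on N_1. With N_2=7 fixed, N_3 across the units is 10, 4, 7, 2, 8, 5, mean 6.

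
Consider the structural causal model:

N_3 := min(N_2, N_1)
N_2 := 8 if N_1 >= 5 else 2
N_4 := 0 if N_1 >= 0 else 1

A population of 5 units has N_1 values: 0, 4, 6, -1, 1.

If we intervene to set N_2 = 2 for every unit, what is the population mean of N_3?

0.8

Every unit gets N_2=2 under the intervention. N_3 values become 0, 2, 2, -1, 1; E[N_3|do(N_2=2)] = 0.8.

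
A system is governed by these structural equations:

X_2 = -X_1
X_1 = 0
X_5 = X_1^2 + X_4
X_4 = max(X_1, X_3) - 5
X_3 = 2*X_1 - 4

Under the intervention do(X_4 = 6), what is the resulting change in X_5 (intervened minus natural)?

Intervening sets X_4 = 6 and removes its equation (X_4 = max(X_1, X_3) - 5).
X_5 = X_1^2 + X_4  [with X_1=0, X_4=6]  = 6
Without intervention: X_3 = 2*X_1 - 4  [with X_1=0]  = -4; X_4 = max(X_1, X_3) - 5  [with X_1=0, X_3=-4]  = -5; X_5 = X_1^2 + X_4  [with X_1=0, X_4=-5]  = -5.
Change = 6 − (-5) = 11.

11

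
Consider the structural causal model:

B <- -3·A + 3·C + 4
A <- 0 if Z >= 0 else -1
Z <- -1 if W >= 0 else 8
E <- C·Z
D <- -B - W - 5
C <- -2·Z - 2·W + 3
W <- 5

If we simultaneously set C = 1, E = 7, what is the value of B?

10

Setting C = 1, E = 7 by intervention discards those variables' equations.
Z = -1 if W >= 0 else 8  [with W=5]  = -1
A = 0 if Z >= 0 else -1  [with Z=-1]  = -1
B = -3·A + 3·C + 4  [with A=-1, C=1]  = 10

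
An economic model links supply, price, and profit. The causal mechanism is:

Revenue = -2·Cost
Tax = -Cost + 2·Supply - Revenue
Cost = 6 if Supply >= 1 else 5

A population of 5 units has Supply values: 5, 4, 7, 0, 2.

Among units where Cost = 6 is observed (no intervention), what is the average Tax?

15

E[Tax|Cost=6] averages over only the 4 units with Cost=6 (Supply = 5, 4, 7, 2): Tax = 16, 14, 20, 10, mean 15.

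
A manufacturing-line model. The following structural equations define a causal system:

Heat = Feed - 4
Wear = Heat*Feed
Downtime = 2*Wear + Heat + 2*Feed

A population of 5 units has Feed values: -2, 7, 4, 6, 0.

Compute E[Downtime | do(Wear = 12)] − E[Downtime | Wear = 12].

Under do(Wear=12), Wear's equation is replaced by Wear=12 for every unit. Per-unit Downtime: 14, 41, 32, 38, 20. Mean = 29.
Conditioning on Wear=12 selects the 2 unit(s) with Feed ∈ {-2, 6}. Their Downtime values: 14, 38. Mean = 26.
Difference = 29 − 26 = 3.

3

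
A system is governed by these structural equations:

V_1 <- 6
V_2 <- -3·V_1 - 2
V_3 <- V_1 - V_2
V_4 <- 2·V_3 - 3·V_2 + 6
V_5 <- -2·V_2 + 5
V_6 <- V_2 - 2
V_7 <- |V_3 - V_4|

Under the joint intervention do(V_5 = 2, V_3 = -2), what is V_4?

62

Under do(V_5 = 2, V_3 = -2), each intervened variable's structural equation is replaced by its fixed value.
V_2 = -3·V_1 - 2  [with V_1=6]  = -20
V_4 = 2·V_3 - 3·V_2 + 6  [with V_3=-2, V_2=-20]  = 62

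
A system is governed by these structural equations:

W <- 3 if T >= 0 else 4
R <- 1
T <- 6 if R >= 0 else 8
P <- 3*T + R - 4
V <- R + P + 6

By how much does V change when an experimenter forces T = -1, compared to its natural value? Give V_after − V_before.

-21

Under do(T=-1), the mechanism T <- 6 if R >= 0 else 8 is discarded; T is fixed at -1.
P = 3*T + R - 4  [with T=-1, R=1]  = -6
V = R + P + 6  [with R=1, P=-6]  = 1
Without intervention: T = 6 if R >= 0 else 8  [with R=1]  = 6; P = 3*T + R - 4  [with T=6, R=1]  = 15; V = R + P + 6  [with R=1, P=15]  = 22.
Change = 1 − 22 = -21.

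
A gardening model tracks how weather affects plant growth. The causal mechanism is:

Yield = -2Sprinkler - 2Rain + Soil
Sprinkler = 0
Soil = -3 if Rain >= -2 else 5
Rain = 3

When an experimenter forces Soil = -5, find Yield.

The intervention breaks the incoming arrows to Soil: Soil = -3 if Rain >= -2 else 5 no longer applies, and Soil = -5.
Yield = -2Sprinkler - 2Rain + Soil  [with Sprinkler=0, Rain=3, Soil=-5]  = -11

-11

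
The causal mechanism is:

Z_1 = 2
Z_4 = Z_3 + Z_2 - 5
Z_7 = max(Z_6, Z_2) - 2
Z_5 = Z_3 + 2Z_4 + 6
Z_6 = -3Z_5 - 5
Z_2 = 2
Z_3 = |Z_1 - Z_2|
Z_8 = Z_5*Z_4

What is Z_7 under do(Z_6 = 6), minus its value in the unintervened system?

Intervening sets Z_6 = 6 and removes its equation (Z_6 = -3Z_5 - 5).
Z_7 = max(Z_6, Z_2) - 2  [with Z_6=6, Z_2=2]  = 4
Without intervention: Z_3 = |Z_1 - Z_2|  [with Z_1=2, Z_2=2]  = 0; Z_4 = Z_3 + Z_2 - 5  [with Z_3=0, Z_2=2]  = -3; Z_5 = Z_3 + 2Z_4 + 6  [with Z_3=0, Z_4=-3]  = 0; Z_6 = -3Z_5 - 5  [with Z_5=0]  = -5; Z_7 = max(Z_6, Z_2) - 2  [with Z_6=-5, Z_2=2]  = 0.
Change = 4 − 0 = 4.

4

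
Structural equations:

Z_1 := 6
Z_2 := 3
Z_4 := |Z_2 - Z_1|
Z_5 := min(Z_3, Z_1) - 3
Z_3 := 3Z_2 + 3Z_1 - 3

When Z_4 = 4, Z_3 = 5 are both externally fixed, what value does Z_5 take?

2

The joint intervention fixes Z_4 = 4, Z_3 = 5, removing each variable's own equation.
Z_5 = min(Z_3, Z_1) - 3  [with Z_3=5, Z_1=6]  = 2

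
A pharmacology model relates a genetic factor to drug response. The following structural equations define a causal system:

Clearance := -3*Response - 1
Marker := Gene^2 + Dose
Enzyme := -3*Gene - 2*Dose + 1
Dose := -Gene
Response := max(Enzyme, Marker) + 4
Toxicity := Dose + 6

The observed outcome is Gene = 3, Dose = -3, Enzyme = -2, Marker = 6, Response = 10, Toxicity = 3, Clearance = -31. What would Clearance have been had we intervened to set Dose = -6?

Under do(Dose=-6), the mechanism Dose := -Gene is discarded; Dose is fixed at -6.
Enzyme = -3*Gene - 2*Dose + 1  [with Gene=3, Dose=-6]  = 4
Marker = Gene^2 + Dose  [with Gene=3, Dose=-6]  = 3
Response = max(Enzyme, Marker) + 4  [with Enzyme=4, Marker=3]  = 8
Clearance = -3*Response - 1  [with Response=8]  = -25

-25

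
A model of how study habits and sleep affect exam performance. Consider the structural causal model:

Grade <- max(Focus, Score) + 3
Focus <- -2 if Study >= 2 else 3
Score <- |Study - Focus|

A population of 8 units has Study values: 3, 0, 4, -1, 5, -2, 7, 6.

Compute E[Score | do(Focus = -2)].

Every unit gets Focus=-2 under the intervention. Score values become 5, 2, 6, 1, 7, 0, 9, 8; E[Score|do(Focus=-2)] = 4.75.

4.75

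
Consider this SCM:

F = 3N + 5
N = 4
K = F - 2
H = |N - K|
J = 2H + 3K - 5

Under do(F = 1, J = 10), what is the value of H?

5

The joint intervention fixes F = 1, J = 10, removing each variable's own equation.
K = F - 2  [with F=1]  = -1
H = |N - K|  [with N=4, K=-1]  = 5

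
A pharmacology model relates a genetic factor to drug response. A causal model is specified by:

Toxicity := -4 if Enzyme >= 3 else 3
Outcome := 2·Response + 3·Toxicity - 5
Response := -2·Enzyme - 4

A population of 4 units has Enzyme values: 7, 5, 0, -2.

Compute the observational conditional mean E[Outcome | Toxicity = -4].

Conditioning on Toxicity=-4 selects the 2 unit(s) with Enzyme ∈ {7, 5}. Their Outcome values: -53, -45. Mean = -49.

-49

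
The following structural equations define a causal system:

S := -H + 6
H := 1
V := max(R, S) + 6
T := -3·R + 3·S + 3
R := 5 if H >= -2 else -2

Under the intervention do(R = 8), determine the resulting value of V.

do(R=8) replaces the equation R := 5 if H >= -2 else -2 with the constant R = 8.
S = -H + 6  [with H=1]  = 5
V = max(R, S) + 6  [with R=8, S=5]  = 14

14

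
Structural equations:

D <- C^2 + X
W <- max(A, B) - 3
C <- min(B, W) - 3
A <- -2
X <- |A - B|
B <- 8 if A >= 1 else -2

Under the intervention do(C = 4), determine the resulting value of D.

The intervention breaks the incoming arrows to C: C <- min(B, W) - 3 no longer applies, and C = 4.
B = 8 if A >= 1 else -2  [with A=-2]  = -2
X = |A - B|  [with A=-2, B=-2]  = 0
D = C^2 + X  [with C=4, X=0]  = 16

16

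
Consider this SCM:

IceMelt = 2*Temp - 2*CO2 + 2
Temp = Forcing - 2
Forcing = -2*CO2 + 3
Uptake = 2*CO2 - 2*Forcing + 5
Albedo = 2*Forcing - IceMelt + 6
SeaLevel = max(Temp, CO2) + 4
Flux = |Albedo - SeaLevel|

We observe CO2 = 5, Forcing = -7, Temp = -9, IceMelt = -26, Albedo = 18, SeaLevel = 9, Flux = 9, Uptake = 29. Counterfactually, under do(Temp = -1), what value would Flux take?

The intervention breaks the incoming arrows to Temp: Temp = Forcing - 2 no longer applies, and Temp = -1.
Forcing = -2*CO2 + 3  [with CO2=5]  = -7
IceMelt = 2*Temp - 2*CO2 + 2  [with Temp=-1, CO2=5]  = -10
Albedo = 2*Forcing - IceMelt + 6  [with Forcing=-7, IceMelt=-10]  = 2
SeaLevel = max(Temp, CO2) + 4  [with Temp=-1, CO2=5]  = 9
Flux = |Albedo - SeaLevel|  [with Albedo=2, SeaLevel=9]  = 7

7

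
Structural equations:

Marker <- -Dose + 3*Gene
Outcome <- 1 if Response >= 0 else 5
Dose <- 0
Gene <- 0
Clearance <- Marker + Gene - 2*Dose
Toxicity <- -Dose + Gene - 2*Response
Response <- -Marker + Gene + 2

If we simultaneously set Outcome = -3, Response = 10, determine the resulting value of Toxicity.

-20

Under do(Outcome = -3, Response = 10), each intervened variable's structural equation is replaced by its fixed value.
Toxicity = -Dose + Gene - 2*Response  [with Dose=0, Gene=0, Response=10]  = -20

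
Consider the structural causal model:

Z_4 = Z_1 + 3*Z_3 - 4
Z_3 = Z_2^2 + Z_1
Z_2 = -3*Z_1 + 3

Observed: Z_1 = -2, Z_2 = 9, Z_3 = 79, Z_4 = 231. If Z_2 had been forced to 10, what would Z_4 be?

Under do(Z_2=10), the mechanism Z_2 = -3*Z_1 + 3 is discarded; Z_2 is fixed at 10.
Z_3 = Z_2^2 + Z_1  [with Z_2=10, Z_1=-2]  = 98
Z_4 = Z_1 + 3*Z_3 - 4  [with Z_1=-2, Z_3=98]  = 288

288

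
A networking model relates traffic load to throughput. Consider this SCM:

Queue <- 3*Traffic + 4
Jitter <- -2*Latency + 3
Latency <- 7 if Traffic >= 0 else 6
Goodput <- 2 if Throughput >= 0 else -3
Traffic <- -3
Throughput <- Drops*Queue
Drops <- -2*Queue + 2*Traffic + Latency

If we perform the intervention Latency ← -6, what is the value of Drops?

-2

Under do(Latency=-6), the mechanism Latency <- 7 if Traffic >= 0 else 6 is discarded; Latency is fixed at -6.
Queue = 3*Traffic + 4  [with Traffic=-3]  = -5
Drops = -2*Queue + 2*Traffic + Latency  [with Queue=-5, Traffic=-3, Latency=-6]  = -2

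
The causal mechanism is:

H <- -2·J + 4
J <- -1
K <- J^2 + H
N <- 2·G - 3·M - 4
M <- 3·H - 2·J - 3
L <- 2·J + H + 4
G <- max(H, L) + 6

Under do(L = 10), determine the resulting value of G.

16

The intervention breaks the incoming arrows to L: L <- 2·J + H + 4 no longer applies, and L = 10.
H = -2·J + 4  [with J=-1]  = 6
G = max(H, L) + 6  [with H=6, L=10]  = 16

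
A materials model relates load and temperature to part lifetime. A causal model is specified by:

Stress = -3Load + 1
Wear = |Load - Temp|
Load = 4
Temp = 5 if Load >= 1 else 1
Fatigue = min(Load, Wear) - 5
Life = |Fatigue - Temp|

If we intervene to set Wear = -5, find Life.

Under do(Wear=-5), the mechanism Wear = |Load - Temp| is discarded; Wear is fixed at -5.
Temp = 5 if Load >= 1 else 1  [with Load=4]  = 5
Fatigue = min(Load, Wear) - 5  [with Load=4, Wear=-5]  = -10
Life = |Fatigue - Temp|  [with Fatigue=-10, Temp=5]  = 15

15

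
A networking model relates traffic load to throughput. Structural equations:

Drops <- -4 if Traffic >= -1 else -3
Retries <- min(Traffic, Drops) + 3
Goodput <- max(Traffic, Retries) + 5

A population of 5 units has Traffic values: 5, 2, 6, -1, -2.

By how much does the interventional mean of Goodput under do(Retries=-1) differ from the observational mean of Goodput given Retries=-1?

-0.8

Every unit gets Retries=-1 under the intervention. Goodput values become 10, 7, 11, 4, 4; E[Goodput|do(Retries=-1)] = 7.2.
Observing Retries=-1 restricts to units where Retries's equation naturally yields -1: Traffic ∈ {5, 2, 6, -1}. In that subpopulation Goodput = 10, 7, 11, 4, mean 8.
Difference = 7.2 − 8 = -0.8.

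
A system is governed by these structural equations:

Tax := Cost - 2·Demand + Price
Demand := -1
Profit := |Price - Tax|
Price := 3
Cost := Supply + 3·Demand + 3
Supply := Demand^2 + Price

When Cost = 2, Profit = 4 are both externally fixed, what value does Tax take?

Setting Cost = 2, Profit = 4 by intervention discards those variables' equations.
Tax = Cost - 2·Demand + Price  [with Cost=2, Demand=-1, Price=3]  = 7

7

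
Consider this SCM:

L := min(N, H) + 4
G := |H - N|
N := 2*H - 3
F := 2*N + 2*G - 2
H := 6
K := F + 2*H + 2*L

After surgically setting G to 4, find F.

24

Intervening sets G = 4 and removes its equation (G := |H - N|).
N = 2*H - 3  [with H=6]  = 9
F = 2*N + 2*G - 2  [with N=9, G=4]  = 24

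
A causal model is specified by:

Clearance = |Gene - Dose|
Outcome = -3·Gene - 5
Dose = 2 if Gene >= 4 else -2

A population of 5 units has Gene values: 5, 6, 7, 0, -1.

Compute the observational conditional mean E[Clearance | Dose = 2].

4

Conditioning on Dose=2 selects the 3 unit(s) with Gene ∈ {5, 6, 7}. Their Clearance values: 3, 4, 5. Mean = 4.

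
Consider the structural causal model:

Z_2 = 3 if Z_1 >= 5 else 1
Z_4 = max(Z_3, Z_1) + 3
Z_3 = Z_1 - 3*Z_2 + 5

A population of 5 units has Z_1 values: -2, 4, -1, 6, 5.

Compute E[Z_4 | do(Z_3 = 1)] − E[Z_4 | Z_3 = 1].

The intervention sets Z_3=1 in all 5 units regardless of Z_1. Recomputing Z_4 per unit gives 4, 7, 4, 9, 8; average 6.4.
Conditioning on Z_3=1 selects the 2 unit(s) with Z_1 ∈ {-1, 5}. Their Z_4 values: 4, 8. Mean = 6.
Difference = 6.4 − 6 = 0.4.

0.4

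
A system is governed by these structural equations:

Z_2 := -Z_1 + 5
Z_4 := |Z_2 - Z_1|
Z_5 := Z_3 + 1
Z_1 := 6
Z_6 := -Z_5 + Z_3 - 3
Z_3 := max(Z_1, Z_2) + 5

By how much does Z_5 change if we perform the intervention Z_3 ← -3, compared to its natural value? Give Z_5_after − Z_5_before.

do(Z_3=-3) replaces the equation Z_3 := max(Z_1, Z_2) + 5 with the constant Z_3 = -3.
Z_5 = Z_3 + 1  [with Z_3=-3]  = -2
Without intervention: Z_2 = -Z_1 + 5  [with Z_1=6]  = -1; Z_3 = max(Z_1, Z_2) + 5  [with Z_1=6, Z_2=-1]  = 11; Z_5 = Z_3 + 1  [with Z_3=11]  = 12.
Change = -2 − 12 = -14.

-14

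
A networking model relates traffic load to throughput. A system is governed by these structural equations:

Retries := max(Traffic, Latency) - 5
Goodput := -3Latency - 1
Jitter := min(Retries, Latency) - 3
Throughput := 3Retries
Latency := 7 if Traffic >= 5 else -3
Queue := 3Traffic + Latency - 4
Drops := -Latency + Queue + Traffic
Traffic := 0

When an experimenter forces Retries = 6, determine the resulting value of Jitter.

The intervention breaks the incoming arrows to Retries: Retries := max(Traffic, Latency) - 5 no longer applies, and Retries = 6.
Latency = 7 if Traffic >= 5 else -3  [with Traffic=0]  = -3
Jitter = min(Retries, Latency) - 3  [with Retries=6, Latency=-3]  = -6

-6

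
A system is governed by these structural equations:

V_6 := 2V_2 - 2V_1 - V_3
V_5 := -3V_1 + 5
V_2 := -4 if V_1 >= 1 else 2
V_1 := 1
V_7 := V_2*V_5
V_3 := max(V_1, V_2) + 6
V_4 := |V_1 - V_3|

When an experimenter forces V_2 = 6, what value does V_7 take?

Under do(V_2=6), the mechanism V_2 := -4 if V_1 >= 1 else 2 is discarded; V_2 is fixed at 6.
V_5 = -3V_1 + 5  [with V_1=1]  = 2
V_7 = V_2*V_5  [with V_2=6, V_5=2]  = 12

12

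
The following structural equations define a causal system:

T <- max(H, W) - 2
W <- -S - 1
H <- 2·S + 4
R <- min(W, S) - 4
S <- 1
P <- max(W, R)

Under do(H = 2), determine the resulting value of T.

The intervention breaks the incoming arrows to H: H <- 2·S + 4 no longer applies, and H = 2.
W = -S - 1  [with S=1]  = -2
T = max(H, W) - 2  [with H=2, W=-2]  = 0

0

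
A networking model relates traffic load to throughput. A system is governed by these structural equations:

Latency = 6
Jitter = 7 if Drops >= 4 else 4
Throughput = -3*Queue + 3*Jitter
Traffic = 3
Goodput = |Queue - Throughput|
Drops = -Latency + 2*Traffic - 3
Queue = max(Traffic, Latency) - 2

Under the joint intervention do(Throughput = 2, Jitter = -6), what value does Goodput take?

2

Setting Throughput = 2, Jitter = -6 by intervention discards those variables' equations.
Queue = max(Traffic, Latency) - 2  [with Traffic=3, Latency=6]  = 4
Goodput = |Queue - Throughput|  [with Queue=4, Throughput=2]  = 2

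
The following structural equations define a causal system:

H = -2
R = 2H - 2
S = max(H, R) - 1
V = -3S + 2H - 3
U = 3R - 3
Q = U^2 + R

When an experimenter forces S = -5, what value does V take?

8

The intervention breaks the incoming arrows to S: S = max(H, R) - 1 no longer applies, and S = -5.
V = -3S + 2H - 3  [with S=-5, H=-2]  = 8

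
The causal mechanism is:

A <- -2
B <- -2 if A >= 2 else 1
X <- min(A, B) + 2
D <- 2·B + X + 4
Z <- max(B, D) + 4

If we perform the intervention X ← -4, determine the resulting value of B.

Under do(X=-4), the mechanism X <- min(A, B) + 2 is discarded; X is fixed at -4.
Since B is not a descendant of the intervened variable, it is unaffected.
B = -2 if A >= 2 else 1  [with A=-2]  = 1

1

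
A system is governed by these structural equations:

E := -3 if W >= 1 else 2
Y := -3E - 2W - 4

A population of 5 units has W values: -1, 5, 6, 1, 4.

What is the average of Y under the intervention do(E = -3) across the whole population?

Every unit gets E=-3 under the intervention. Y values become 7, -5, -7, 3, -3; E[Y|do(E=-3)] = -1.

-1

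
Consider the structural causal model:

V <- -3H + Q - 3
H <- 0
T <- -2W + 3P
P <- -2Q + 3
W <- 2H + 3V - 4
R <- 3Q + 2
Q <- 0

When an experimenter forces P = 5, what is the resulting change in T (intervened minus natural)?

6

Under do(P=5), the mechanism P <- -2Q + 3 is discarded; P is fixed at 5.
V = -3H + Q - 3  [with H=0, Q=0]  = -3
W = 2H + 3V - 4  [with H=0, V=-3]  = -13
T = -2W + 3P  [with W=-13, P=5]  = 41
Without intervention: V = -3H + Q - 3  [with H=0, Q=0]  = -3; W = 2H + 3V - 4  [with H=0, V=-3]  = -13; P = -2Q + 3  [with Q=0]  = 3; T = -2W + 3P  [with W=-13, P=3]  = 35.
Change = 41 − 35 = 6.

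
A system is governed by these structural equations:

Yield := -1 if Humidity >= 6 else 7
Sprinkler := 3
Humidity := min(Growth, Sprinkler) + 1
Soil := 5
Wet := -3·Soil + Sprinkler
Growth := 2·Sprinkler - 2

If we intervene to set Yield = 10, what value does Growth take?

do(Yield=10) replaces the equation Yield := -1 if Humidity >= 6 else 7 with the constant Yield = 10.
No directed path runs from Yield to Growth, so Growth keeps its natural value.
Growth = 2·Sprinkler - 2  [with Sprinkler=3]  = 4

4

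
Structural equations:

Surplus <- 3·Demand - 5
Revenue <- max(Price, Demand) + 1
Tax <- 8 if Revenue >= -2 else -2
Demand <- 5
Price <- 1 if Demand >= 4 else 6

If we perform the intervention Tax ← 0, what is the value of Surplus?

10

Intervening sets Tax = 0 and removes its equation (Tax <- 8 if Revenue >= -2 else -2).
No directed path runs from Tax to Surplus, so Surplus keeps its natural value.
Surplus = 3·Demand - 5  [with Demand=5]  = 10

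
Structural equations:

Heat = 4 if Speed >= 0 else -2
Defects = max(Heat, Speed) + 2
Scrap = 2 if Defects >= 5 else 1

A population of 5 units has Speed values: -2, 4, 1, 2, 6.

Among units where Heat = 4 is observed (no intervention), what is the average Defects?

Observing Heat=4 restricts to units where Heat's equation naturally yields 4: Speed ∈ {4, 1, 2, 6}. In that subpopulation Defects = 6, 6, 6, 8, mean 6.5.

6.5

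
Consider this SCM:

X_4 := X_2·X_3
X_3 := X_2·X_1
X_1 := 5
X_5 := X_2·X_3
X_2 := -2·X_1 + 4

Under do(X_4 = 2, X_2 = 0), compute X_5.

The joint intervention fixes X_4 = 2, X_2 = 0, removing each variable's own equation.
X_3 = X_2·X_1  [with X_2=0, X_1=5]  = 0
X_5 = X_2·X_3  [with X_2=0, X_3=0]  = 0

0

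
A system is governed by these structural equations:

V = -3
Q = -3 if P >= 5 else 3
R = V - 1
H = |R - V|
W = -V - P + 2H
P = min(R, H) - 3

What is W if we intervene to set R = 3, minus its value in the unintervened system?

3

do(R=3) replaces the equation R = V - 1 with the constant R = 3.
H = |R - V|  [with R=3, V=-3]  = 6
P = min(R, H) - 3  [with R=3, H=6]  = 0
W = -V - P + 2H  [with V=-3, P=0, H=6]  = 15
Without intervention: R = V - 1  [with V=-3]  = -4; H = |R - V|  [with R=-4, V=-3]  = 1; P = min(R, H) - 3  [with R=-4, H=1]  = -7; W = -V - P + 2H  [with V=-3, P=-7, H=1]  = 12.
Change = 15 − 12 = 3.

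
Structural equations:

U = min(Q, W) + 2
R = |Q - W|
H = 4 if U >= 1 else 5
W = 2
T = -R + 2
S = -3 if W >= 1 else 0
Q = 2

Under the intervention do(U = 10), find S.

Under do(U=10), the mechanism U = min(Q, W) + 2 is discarded; U is fixed at 10.
Since S is not a descendant of the intervened variable, it is unaffected.
S = -3 if W >= 1 else 0  [with W=2]  = -3

-3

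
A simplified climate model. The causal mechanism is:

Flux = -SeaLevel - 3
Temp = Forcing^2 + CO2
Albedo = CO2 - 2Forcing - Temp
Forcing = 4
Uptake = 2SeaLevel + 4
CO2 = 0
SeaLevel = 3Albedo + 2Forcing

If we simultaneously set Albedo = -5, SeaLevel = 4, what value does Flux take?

-7

The joint intervention fixes Albedo = -5, SeaLevel = 4, removing each variable's own equation.
Flux = -SeaLevel - 3  [with SeaLevel=4]  = -7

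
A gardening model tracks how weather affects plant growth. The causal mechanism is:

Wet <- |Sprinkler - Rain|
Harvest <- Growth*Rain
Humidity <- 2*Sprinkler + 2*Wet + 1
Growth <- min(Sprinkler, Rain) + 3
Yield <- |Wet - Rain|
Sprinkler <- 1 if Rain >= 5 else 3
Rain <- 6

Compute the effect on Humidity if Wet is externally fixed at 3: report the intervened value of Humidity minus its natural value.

-4

do(Wet=3) replaces the equation Wet <- |Sprinkler - Rain| with the constant Wet = 3.
Sprinkler = 1 if Rain >= 5 else 3  [with Rain=6]  = 1
Humidity = 2*Sprinkler + 2*Wet + 1  [with Sprinkler=1, Wet=3]  = 9
Without intervention: Sprinkler = 1 if Rain >= 5 else 3  [with Rain=6]  = 1; Wet = |Sprinkler - Rain|  [with Sprinkler=1, Rain=6]  = 5; Humidity = 2*Sprinkler + 2*Wet + 1  [with Sprinkler=1, Wet=5]  = 13.
Change = 9 − 13 = -4.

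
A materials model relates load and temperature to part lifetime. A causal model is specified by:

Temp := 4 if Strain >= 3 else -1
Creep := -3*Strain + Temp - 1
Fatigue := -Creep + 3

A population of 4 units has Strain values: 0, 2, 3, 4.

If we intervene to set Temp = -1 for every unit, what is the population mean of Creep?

-8.75

Under do(Temp=-1), Temp's equation is replaced by Temp=-1 for every unit. Per-unit Creep: -2, -8, -11, -14. Mean = -8.75.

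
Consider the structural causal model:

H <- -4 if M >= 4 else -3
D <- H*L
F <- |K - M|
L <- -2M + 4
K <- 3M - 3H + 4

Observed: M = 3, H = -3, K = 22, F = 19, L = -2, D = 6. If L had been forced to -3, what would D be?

9

The intervention breaks the incoming arrows to L: L <- -2M + 4 no longer applies, and L = -3.
H = -4 if M >= 4 else -3  [with M=3]  = -3
D = H*L  [with H=-3, L=-3]  = 9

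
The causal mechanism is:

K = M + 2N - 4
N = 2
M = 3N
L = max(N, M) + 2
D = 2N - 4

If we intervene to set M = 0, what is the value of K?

0

do(M=0) replaces the equation M = 3N with the constant M = 0.
K = M + 2N - 4  [with M=0, N=2]  = 0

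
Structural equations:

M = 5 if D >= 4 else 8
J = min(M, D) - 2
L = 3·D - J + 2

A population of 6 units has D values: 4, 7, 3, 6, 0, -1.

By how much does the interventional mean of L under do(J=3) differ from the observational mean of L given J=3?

-10

Every unit gets J=3 under the intervention. L values become 11, 20, 8, 17, -1, -4; E[L|do(J=3)] = 8.5.
Conditioning on J=3 selects the 2 unit(s) with D ∈ {7, 6}. Their L values: 20, 17. Mean = 18.5.
Difference = 8.5 − 18.5 = -10.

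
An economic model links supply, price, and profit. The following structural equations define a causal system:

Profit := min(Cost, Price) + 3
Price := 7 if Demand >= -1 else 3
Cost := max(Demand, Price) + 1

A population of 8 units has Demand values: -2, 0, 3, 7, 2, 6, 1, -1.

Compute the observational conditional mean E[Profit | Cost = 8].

10

Conditioning on Cost=8 selects the 7 unit(s) with Demand ∈ {0, 3, 7, 2, 6, 1, -1}. Their Profit values: 10, 10, 10, 10, 10, 10, 10. Mean = 10.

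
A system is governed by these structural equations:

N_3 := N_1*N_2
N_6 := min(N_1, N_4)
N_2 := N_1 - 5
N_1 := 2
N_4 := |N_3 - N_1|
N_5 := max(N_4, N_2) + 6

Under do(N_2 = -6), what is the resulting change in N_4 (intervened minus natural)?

Under do(N_2=-6), the mechanism N_2 := N_1 - 5 is discarded; N_2 is fixed at -6.
N_3 = N_1*N_2  [with N_1=2, N_2=-6]  = -12
N_4 = |N_3 - N_1|  [with N_3=-12, N_1=2]  = 14
Without intervention: N_2 = N_1 - 5  [with N_1=2]  = -3; N_3 = N_1*N_2  [with N_1=2, N_2=-3]  = -6; N_4 = |N_3 - N_1|  [with N_3=-6, N_1=2]  = 8.
Change = 14 − 8 = 6.

6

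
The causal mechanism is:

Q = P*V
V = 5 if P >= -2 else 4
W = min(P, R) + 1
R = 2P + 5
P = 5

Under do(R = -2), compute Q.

25

The intervention breaks the incoming arrows to R: R = 2P + 5 no longer applies, and R = -2.
Q is not downstream of the intervention, so its value is determined by the original equations.
V = 5 if P >= -2 else 4  [with P=5]  = 5
Q = P*V  [with P=5, V=5]  = 25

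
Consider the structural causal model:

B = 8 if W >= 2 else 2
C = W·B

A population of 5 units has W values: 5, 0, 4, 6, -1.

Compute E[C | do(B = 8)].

22.4

Every unit gets B=8 under the intervention. C values become 40, 0, 32, 48, -8; E[C|do(B=8)] = 22.4.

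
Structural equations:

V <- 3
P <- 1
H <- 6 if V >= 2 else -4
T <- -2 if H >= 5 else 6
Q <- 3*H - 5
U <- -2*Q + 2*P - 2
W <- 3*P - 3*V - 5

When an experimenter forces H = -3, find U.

28

The intervention breaks the incoming arrows to H: H <- 6 if V >= 2 else -4 no longer applies, and H = -3.
Q = 3*H - 5  [with H=-3]  = -14
U = -2*Q + 2*P - 2  [with Q=-14, P=1]  = 28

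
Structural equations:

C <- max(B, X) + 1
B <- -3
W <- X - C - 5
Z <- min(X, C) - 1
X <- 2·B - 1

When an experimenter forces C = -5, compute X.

-7

Under do(C=-5), the mechanism C <- max(B, X) + 1 is discarded; C is fixed at -5.
Since X is not a descendant of the intervened variable, it is unaffected.
X = 2·B - 1  [with B=-3]  = -7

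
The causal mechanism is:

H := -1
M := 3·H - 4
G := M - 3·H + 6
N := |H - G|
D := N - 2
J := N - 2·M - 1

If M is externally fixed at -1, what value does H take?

-1

Under do(M=-1), the mechanism M := 3·H - 4 is discarded; M is fixed at -1.
H is not downstream of the intervention, so its value is determined by the original equations.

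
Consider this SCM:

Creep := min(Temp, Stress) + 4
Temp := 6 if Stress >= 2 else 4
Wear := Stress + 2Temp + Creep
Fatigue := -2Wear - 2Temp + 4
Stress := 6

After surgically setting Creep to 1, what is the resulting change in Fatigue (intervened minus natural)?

18

do(Creep=1) replaces the equation Creep := min(Temp, Stress) + 4 with the constant Creep = 1.
Temp = 6 if Stress >= 2 else 4  [with Stress=6]  = 6
Wear = Stress + 2Temp + Creep  [with Stress=6, Temp=6, Creep=1]  = 19
Fatigue = -2Wear - 2Temp + 4  [with Wear=19, Temp=6]  = -46
Without intervention: Temp = 6 if Stress >= 2 else 4  [with Stress=6]  = 6; Creep = min(Temp, Stress) + 4  [with Temp=6, Stress=6]  = 10; Wear = Stress + 2Temp + Creep  [with Stress=6, Temp=6, Creep=10]  = 28; Fatigue = -2Wear - 2Temp + 4  [with Wear=28, Temp=6]  = -64.
Change = -46 − (-64) = 18.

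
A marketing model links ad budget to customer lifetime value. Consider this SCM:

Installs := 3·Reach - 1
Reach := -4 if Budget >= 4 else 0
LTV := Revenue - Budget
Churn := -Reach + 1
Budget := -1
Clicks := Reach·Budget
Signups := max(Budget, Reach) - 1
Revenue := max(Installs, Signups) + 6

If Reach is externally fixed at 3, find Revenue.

Under do(Reach=3), the mechanism Reach := -4 if Budget >= 4 else 0 is discarded; Reach is fixed at 3.
Installs = 3·Reach - 1  [with Reach=3]  = 8
Signups = max(Budget, Reach) - 1  [with Budget=-1, Reach=3]  = 2
Revenue = max(Installs, Signups) + 6  [with Installs=8, Signups=2]  = 14

14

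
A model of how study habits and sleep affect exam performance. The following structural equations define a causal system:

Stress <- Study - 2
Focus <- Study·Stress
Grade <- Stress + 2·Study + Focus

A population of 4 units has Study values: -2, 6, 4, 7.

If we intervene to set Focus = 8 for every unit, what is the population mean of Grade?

Every unit gets Focus=8 under the intervention. Grade values become 0, 24, 18, 27; E[Grade|do(Focus=8)] = 17.25.

17.25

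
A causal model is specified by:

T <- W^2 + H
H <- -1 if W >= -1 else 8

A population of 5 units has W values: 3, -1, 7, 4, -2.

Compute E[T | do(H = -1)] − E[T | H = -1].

-2.95

do(H=-1) breaks H's dependence on W. With H=-1 fixed, T across the units is 8, 0, 48, 15, 3, mean 14.8.
Conditioning on H=-1 selects the 4 unit(s) with W ∈ {3, -1, 7, 4}. Their T values: 8, 0, 48, 15. Mean = 17.75.
Difference = 14.8 − 17.75 = -2.95.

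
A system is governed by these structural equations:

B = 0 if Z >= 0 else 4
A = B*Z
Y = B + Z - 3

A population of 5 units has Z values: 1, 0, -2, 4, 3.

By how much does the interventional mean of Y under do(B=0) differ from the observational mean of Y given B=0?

Every unit gets B=0 under the intervention. Y values become -2, -3, -5, 1, 0; E[Y|do(B=0)] = -1.8.
E[Y|B=0] averages over only the 4 units with B=0 (Z = 1, 0, 4, 3): Y = -2, -3, 1, 0, mean -1.
Difference = -1.8 − (-1) = -0.8.

-0.8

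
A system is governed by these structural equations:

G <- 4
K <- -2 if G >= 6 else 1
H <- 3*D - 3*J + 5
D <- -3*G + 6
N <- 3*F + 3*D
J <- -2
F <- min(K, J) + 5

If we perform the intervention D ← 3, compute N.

Under do(D=3), the mechanism D <- -3*G + 6 is discarded; D is fixed at 3.
K = -2 if G >= 6 else 1  [with G=4]  = 1
F = min(K, J) + 5  [with K=1, J=-2]  = 3
N = 3*F + 3*D  [with F=3, D=3]  = 18

18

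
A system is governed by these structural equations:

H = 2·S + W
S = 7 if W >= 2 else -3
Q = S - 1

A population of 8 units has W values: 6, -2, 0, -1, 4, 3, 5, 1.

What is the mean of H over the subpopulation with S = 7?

18.5

Conditioning on S=7 selects the 4 unit(s) with W ∈ {6, 4, 3, 5}. Their H values: 20, 18, 17, 19. Mean = 18.5.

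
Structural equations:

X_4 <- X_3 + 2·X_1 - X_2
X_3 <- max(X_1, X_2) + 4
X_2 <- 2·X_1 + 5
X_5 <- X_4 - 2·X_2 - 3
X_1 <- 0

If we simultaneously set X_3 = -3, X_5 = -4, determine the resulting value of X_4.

-8

The joint intervention fixes X_3 = -3, X_5 = -4, removing each variable's own equation.
X_2 = 2·X_1 + 5  [with X_1=0]  = 5
X_4 = X_3 + 2·X_1 - X_2  [with X_3=-3, X_1=0, X_2=5]  = -8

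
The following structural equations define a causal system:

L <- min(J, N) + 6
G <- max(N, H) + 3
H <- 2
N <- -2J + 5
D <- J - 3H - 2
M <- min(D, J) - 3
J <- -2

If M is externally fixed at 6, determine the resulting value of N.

do(M=6) replaces the equation M <- min(D, J) - 3 with the constant M = 6.
No directed path runs from M to N, so N keeps its natural value.
N = -2J + 5  [with J=-2]  = 9

9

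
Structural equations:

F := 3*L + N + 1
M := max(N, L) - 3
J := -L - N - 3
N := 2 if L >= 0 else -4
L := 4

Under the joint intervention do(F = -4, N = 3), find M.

1

Setting F = -4, N = 3 by intervention discards those variables' equations.
M = max(N, L) - 3  [with N=3, L=4]  = 1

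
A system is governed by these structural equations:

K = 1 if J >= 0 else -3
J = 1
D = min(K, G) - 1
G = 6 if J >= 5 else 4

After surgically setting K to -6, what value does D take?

Under do(K=-6), the mechanism K = 1 if J >= 0 else -3 is discarded; K is fixed at -6.
G = 6 if J >= 5 else 4  [with J=1]  = 4
D = min(K, G) - 1  [with K=-6, G=4]  = -7

-7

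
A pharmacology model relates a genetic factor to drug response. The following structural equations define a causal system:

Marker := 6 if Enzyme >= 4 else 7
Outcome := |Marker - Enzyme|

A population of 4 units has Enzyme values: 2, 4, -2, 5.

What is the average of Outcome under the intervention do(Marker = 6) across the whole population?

3.75

do(Marker=6) breaks Marker's dependence on Enzyme. With Marker=6 fixed, Outcome across the units is 4, 2, 8, 1, mean 3.75.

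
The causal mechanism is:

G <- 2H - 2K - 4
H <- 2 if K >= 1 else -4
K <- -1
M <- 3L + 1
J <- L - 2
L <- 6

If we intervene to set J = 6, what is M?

Intervening sets J = 6 and removes its equation (J <- L - 2).
No directed path runs from J to M, so M keeps its natural value.
M = 3L + 1  [with L=6]  = 19

19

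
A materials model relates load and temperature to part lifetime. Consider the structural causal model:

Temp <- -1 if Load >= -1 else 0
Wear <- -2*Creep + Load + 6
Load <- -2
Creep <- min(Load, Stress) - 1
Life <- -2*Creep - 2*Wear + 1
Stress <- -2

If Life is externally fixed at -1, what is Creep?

do(Life=-1) replaces the equation Life <- -2*Creep - 2*Wear + 1 with the constant Life = -1.
No directed path runs from Life to Creep, so Creep keeps its natural value.
Creep = min(Load, Stress) - 1  [with Load=-2, Stress=-2]  = -3

-3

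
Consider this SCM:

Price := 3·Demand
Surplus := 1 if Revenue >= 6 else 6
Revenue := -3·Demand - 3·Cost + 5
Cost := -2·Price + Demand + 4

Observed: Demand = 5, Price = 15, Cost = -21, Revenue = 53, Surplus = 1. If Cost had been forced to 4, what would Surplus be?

do(Cost=4) replaces the equation Cost := -2·Price + Demand + 4 with the constant Cost = 4.
Revenue = -3·Demand - 3·Cost + 5  [with Demand=5, Cost=4]  = -22
Surplus = 1 if Revenue >= 6 else 6  [with Revenue=-22]  = 6

6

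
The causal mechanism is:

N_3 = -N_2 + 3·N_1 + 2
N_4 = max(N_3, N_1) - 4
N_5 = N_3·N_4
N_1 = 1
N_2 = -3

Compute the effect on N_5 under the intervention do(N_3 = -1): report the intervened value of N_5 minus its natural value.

do(N_3=-1) replaces the equation N_3 = -N_2 + 3·N_1 + 2 with the constant N_3 = -1.
N_4 = max(N_3, N_1) - 4  [with N_3=-1, N_1=1]  = -3
N_5 = N_3·N_4  [with N_3=-1, N_4=-3]  = 3
Without intervention: N_3 = -N_2 + 3·N_1 + 2  [with N_2=-3, N_1=1]  = 8; N_4 = max(N_3, N_1) - 4  [with N_3=8, N_1=1]  = 4; N_5 = N_3·N_4  [with N_3=8, N_4=4]  = 32.
Change = 3 − 32 = -29.

-29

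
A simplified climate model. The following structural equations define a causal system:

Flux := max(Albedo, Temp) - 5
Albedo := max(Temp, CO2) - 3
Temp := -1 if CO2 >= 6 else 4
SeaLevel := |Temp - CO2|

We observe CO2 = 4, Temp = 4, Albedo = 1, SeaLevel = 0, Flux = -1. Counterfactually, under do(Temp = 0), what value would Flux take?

do(Temp=0) replaces the equation Temp := -1 if CO2 >= 6 else 4 with the constant Temp = 0.
Albedo = max(Temp, CO2) - 3  [with Temp=0, CO2=4]  = 1
Flux = max(Albedo, Temp) - 5  [with Albedo=1, Temp=0]  = -4

-4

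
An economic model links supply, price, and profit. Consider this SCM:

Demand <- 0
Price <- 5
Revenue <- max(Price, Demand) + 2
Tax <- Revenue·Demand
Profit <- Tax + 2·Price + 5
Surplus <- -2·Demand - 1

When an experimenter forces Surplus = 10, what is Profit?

do(Surplus=10) replaces the equation Surplus <- -2·Demand - 1 with the constant Surplus = 10.
Since Profit is not a descendant of the intervened variable, it is unaffected.
Revenue = max(Price, Demand) + 2  [with Price=5, Demand=0]  = 7
Tax = Revenue·Demand  [with Revenue=7, Demand=0]  = 0
Profit = Tax + 2·Price + 5  [with Tax=0, Price=5]  = 15

15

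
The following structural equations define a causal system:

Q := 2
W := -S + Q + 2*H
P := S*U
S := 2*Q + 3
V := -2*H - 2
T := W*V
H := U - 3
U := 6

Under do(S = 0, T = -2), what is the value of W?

Setting S = 0, T = -2 by intervention discards those variables' equations.
H = U - 3  [with U=6]  = 3
W = -S + Q + 2*H  [with S=0, Q=2, H=3]  = 8

8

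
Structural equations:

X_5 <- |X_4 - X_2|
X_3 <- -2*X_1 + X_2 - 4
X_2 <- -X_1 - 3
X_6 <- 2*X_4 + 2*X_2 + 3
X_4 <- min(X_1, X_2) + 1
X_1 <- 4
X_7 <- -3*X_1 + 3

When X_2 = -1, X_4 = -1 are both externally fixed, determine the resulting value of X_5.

0

Setting X_2 = -1, X_4 = -1 by intervention discards those variables' equations.
X_5 = |X_4 - X_2|  [with X_4=-1, X_2=-1]  = 0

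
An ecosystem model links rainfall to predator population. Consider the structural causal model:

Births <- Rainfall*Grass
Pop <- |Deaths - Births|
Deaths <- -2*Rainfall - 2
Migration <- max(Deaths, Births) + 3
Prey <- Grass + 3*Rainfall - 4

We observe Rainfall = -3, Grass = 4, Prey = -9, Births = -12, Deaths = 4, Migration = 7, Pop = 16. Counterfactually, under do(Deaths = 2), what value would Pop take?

14

Under do(Deaths=2), the mechanism Deaths <- -2*Rainfall - 2 is discarded; Deaths is fixed at 2.
Births = Rainfall*Grass  [with Rainfall=-3, Grass=4]  = -12
Pop = |Deaths - Births|  [with Deaths=2, Births=-12]  = 14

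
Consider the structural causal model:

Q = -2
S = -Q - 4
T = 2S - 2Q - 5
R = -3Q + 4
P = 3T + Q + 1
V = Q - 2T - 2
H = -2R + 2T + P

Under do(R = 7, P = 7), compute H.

-17

Under do(R = 7, P = 7), each intervened variable's structural equation is replaced by its fixed value.
S = -Q - 4  [with Q=-2]  = -2
T = 2S - 2Q - 5  [with S=-2, Q=-2]  = -5
H = -2R + 2T + P  [with R=7, T=-5, P=7]  = -17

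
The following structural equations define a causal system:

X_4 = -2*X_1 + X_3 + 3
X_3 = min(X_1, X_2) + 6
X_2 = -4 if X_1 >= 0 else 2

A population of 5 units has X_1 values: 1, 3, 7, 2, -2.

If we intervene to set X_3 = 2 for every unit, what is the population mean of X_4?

0.6

Every unit gets X_3=2 under the intervention. X_4 values become 3, -1, -9, 1, 9; E[X_4|do(X_3=2)] = 0.6.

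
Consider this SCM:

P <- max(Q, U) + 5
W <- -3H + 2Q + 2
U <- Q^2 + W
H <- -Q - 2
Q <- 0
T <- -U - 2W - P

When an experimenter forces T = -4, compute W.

8

do(T=-4) replaces the equation T <- -U - 2W - P with the constant T = -4.
W is not downstream of the intervention, so its value is determined by the original equations.
H = -Q - 2  [with Q=0]  = -2
W = -3H + 2Q + 2  [with H=-2, Q=0]  = 8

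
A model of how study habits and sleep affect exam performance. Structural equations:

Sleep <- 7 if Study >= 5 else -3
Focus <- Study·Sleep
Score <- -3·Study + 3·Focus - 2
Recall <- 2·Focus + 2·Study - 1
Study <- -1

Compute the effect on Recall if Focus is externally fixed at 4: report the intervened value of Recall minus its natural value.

do(Focus=4) replaces the equation Focus <- Study·Sleep with the constant Focus = 4.
Recall = 2·Focus + 2·Study - 1  [with Focus=4, Study=-1]  = 5
Without intervention: Sleep = 7 if Study >= 5 else -3  [with Study=-1]  = -3; Focus = Study·Sleep  [with Study=-1, Sleep=-3]  = 3; Recall = 2·Focus + 2·Study - 1  [with Focus=3, Study=-1]  = 3.
Change = 5 − 3 = 2.

2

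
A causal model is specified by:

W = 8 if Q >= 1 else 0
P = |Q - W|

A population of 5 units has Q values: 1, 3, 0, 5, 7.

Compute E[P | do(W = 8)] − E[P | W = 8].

0.8

Under do(W=8), W's equation is replaced by W=8 for every unit. Per-unit P: 7, 5, 8, 3, 1. Mean = 4.8.
Conditioning on W=8 selects the 4 unit(s) with Q ∈ {1, 3, 5, 7}. Their P values: 7, 5, 3, 1. Mean = 4.
Difference = 4.8 − 4 = 0.8.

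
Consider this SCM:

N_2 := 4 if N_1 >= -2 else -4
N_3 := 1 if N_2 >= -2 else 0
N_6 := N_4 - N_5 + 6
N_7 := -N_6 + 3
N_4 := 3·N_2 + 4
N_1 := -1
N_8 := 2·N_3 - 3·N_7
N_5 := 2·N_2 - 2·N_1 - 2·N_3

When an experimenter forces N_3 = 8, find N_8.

The intervention breaks the incoming arrows to N_3: N_3 := 1 if N_2 >= -2 else 0 no longer applies, and N_3 = 8.
N_2 = 4 if N_1 >= -2 else -4  [with N_1=-1]  = 4
N_4 = 3·N_2 + 4  [with N_2=4]  = 16
N_5 = 2·N_2 - 2·N_1 - 2·N_3  [with N_2=4, N_1=-1, N_3=8]  = -6
N_6 = N_4 - N_5 + 6  [with N_4=16, N_5=-6]  = 28
N_7 = -N_6 + 3  [with N_6=28]  = -25
N_8 = 2·N_3 - 3·N_7  [with N_3=8, N_7=-25]  = 91

91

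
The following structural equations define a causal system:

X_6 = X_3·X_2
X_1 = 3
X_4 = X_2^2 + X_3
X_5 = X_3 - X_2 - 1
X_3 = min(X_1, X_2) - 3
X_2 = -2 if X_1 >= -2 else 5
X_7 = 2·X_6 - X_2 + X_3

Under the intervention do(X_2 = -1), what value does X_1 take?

3

Under do(X_2=-1), the mechanism X_2 = -2 if X_1 >= -2 else 5 is discarded; X_2 is fixed at -1.
X_1 is not downstream of the intervention, so its value is determined by the original equations.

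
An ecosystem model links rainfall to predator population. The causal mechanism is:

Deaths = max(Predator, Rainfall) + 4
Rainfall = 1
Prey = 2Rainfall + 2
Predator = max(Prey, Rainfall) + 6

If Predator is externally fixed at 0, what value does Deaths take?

The intervention breaks the incoming arrows to Predator: Predator = max(Prey, Rainfall) + 6 no longer applies, and Predator = 0.
Deaths = max(Predator, Rainfall) + 4  [with Predator=0, Rainfall=1]  = 5

5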